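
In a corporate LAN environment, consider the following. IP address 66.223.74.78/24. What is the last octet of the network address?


Given: IP = 66.223.74.78, prefix = /24
Subnet mask = 255.255.255.0
Last octet of IP: 78
Last octet of mask: 0
Network last octet = 78 AND 0 = 0

0


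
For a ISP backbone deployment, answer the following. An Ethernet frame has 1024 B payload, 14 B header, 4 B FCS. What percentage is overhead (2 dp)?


Given: payload = 1024 B, header = 14 B, trailer = 4 B
Overhead bytes = header + trailer = 14 + 4 = 18
Total frame = payload + overhead = 1024 + 18 = 1042
Overhead % = 18 / 1042 * 100 = 1.7274% -> 1.73% (2 dp)

1.73


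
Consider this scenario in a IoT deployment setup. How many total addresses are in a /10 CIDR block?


Given: CIDR prefix /10
Host bits = 32 - 10 = 22
Total addresses = 2^22 = 4194304

4194304


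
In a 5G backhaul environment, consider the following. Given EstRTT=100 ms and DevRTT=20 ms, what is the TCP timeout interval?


Given: EstRTT = 100 ms, DevRTT = 20 ms
Timeout = EstRTT + 4 * DevRTT
4 * DevRTT = 4 * 20 = 80
Timeout = 100 + 80 = 180 ms

180


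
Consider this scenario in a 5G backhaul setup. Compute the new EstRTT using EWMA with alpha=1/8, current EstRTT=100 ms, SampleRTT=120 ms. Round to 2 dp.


Given: EstRTT = 100 ms, SampleRTT = 120 ms, alpha = 1/8
New EstRTT = (1 - alpha) * EstRTT + alpha * SampleRTT
(7/8) * 100 = 87.5
(1/8) * 120 = 15
New EstRTT = 87.5 + 15 = 102.5 ms -> 102.50 ms (2 dp)

102.50


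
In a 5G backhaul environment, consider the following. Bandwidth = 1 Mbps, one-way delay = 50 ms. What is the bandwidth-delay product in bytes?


Given: bandwidth = 1 Mbps, delay = 50 ms
BDP in bits = 1 * 10^6 * 50 / 1000
BDP in bits = 50000
BDP in bytes = 50000 / 8 = 6250

6250


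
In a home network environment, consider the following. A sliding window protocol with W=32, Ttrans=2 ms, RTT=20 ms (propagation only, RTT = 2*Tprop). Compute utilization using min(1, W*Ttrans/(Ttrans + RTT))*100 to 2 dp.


Given: W = 32, Ttrans = 2 ms, RTT = 20 ms (= 2 * Tprop, Tprop = 10 ms)
Cycle time = Ttrans + RTT = 2 + 20 = 22 ms (first packet sent until its ACK returns)
W * Ttrans = 32 * 2 = 64 ms of sending per cycle
W * Ttrans / (Ttrans + RTT) = 64 / 22 = 2.909091
U = min(1, 2.909091) = 1.000000
U% = 100.00%

100.00


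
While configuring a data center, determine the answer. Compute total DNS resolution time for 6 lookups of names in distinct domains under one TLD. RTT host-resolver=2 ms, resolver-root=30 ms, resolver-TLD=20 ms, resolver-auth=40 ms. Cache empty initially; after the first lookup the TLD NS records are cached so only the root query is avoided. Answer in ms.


Lookup 1 (cold cache): local + root + TLD + auth = 2 + 30 + 20 + 40 = 92 ms
Lookups 2..6 (TLD NS cached -> skip root; new domain -> still ask TLD and auth): local + TLD + auth = 2 + 20 + 40 = 62 ms each
Remaining 5 lookups: 5 * 62 = 310 ms
Total = 92 + 310 = 402 ms

402


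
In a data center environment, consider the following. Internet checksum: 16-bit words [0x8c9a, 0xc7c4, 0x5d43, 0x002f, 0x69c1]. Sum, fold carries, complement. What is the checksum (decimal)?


Given words: [0x8c9a, 0xc7c4, 0x5d43, 0x002f, 0x69c1]
Step 1: Sum all words
Raw sum = 35994 + 51140 + 23875 + 47 + 27073 = 138129
Step 2: Fold carry: (7057 + 2) = 7059
One's complement = ~7059 & 0xFFFF = 58476

58476


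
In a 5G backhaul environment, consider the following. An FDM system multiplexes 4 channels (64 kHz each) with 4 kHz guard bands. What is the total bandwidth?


Given: 4 channels, 64 kHz each, guard = 4 kHz
Channel bandwidth = 4 * 64 = 256 kHz
Guard bands = 3 gaps * 4 kHz = 12 kHz
Total = 256 + 12 = 268 kHz

268


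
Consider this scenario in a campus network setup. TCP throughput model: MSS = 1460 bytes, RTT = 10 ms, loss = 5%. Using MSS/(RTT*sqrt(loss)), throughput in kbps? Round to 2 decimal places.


Given: MSS = 1460 bytes, RTT = 10 ms, loss = 5%
RTT in seconds = 10 / 1000 = 0.01
Loss rate = 5% = 0.05
sqrt(loss) = sqrt(0.05) = 0.223606797750
Throughput (bytes/s) = 1460 / (0.01 * 0.223606797750) = 652931.8494
Throughput (kbps) = 652931.8494 * 8 / 1000 = 5223.454795 -> 5223.45 kbps (2 dp)

5223.45


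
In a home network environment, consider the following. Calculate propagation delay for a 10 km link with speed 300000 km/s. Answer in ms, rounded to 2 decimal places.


Given: distance = 10 km, speed = 300000 km/s
Delay = distance / speed = 10 / 300000 seconds
Delay in ms = 10 * 1000 / 300000
Delay = 0.0333 ms
Rounded to 2 dp = 0.03 ms

0.03


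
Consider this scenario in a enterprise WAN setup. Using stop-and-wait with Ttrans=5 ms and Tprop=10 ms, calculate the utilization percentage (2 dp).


Given: Ttrans = 5 ms, Tprop = 10 ms
RTT = 2 * Tprop = 2 * 10 = 20 ms
U = Ttrans / (Ttrans + RTT)
U = 5 / (5 + 20)
U = 5 / 25 = 0.2
U% = 20.00%

20.00


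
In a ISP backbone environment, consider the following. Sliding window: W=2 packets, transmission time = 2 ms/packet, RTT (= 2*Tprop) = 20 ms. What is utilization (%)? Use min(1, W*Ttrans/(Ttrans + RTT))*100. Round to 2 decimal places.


Given: W = 2, Ttrans = 2 ms, RTT = 20 ms (= 2 * Tprop, Tprop = 10 ms)
Cycle time = Ttrans + RTT = 2 + 20 = 22 ms (first packet sent until its ACK returns)
W * Ttrans = 2 * 2 = 4 ms of sending per cycle
W * Ttrans / (Ttrans + RTT) = 4 / 22 = 0.181818
U = min(1, 0.181818) = 0.181818
U% = 18.18%

18.18


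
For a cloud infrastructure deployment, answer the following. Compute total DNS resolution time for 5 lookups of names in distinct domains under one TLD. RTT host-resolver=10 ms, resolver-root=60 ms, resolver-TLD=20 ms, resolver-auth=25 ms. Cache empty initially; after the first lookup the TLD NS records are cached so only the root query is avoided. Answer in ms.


Lookup 1 (cold cache): local + root + TLD + auth = 10 + 60 + 20 + 25 = 115 ms
Lookups 2..5 (TLD NS cached -> skip root; new domain -> still ask TLD and auth): local + TLD + auth = 10 + 20 + 25 = 55 ms each
Remaining 4 lookups: 4 * 55 = 220 ms
Total = 115 + 220 = 335 ms

335


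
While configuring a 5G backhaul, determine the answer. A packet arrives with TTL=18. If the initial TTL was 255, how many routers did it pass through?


Given: initial TTL = 255, received TTL = 18
Hops = initial TTL - received TTL
Hops = 255 - 18 = 237

237


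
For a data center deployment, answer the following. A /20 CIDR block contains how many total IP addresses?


Given: CIDR prefix /20
Host bits = 32 - 20 = 12
Total addresses = 2^12 = 4096

4096


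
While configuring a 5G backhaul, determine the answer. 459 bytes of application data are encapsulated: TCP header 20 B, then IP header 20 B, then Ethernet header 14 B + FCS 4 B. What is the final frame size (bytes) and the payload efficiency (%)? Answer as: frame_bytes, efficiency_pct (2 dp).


TCP segment = 459 + 20 = 479 B
IP packet = 479 + 20 = 499 B
Ethernet frame = 499 + 14 + 4 = 517 B
Efficiency = app / frame = 459 / 517 = 0.887814 = 88.7814% -> 88.78% (2 dp)

517, 88.78


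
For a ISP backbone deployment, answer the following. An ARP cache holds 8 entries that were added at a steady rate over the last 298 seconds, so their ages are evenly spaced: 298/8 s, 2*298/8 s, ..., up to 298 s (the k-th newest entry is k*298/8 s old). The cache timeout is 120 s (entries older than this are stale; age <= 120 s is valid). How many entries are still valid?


Ages are k * 298/8 s for k = 1..8 (spacing = 37.2500 s).
Entry k is valid iff k * 298/8 <= 120 iff k <= 8 * 120 / 298 = 3.2215
n_valid = floor(3.2215) = 3
(n_stale = 8 - 3 = 5)

3


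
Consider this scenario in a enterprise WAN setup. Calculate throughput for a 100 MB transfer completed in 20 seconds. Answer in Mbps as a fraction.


Given: file = 100 MB, time = 20 s
File in Mb = 100 * 8 = 800 Mb
Throughput = 800 / 20 Mbps
Throughput = 40 Mbps

40


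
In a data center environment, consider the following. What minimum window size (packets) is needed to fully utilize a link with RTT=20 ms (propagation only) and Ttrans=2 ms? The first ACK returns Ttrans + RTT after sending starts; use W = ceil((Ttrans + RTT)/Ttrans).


Given: Ttrans = 2 ms, RTT = 20 ms (= 2 * Tprop, Tprop = 10 ms)
Time until first ACK returns = Ttrans + RTT = 2 + 20 = 22 ms
Need W * Ttrans >= Ttrans + RTT  ->  W >= (Ttrans + RTT) / Ttrans
(Ttrans + RTT) / Ttrans = 22 / 2 = 11
W_min = ceil(11) = 11

11


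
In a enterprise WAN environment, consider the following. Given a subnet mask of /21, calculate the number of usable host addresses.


Given: subnet mask /21
Host bits = 32 - 21 = 11
Total addresses = 2^11 = 2048
Usable hosts = 2048 - 2 (network + broadcast) = 2046

2046


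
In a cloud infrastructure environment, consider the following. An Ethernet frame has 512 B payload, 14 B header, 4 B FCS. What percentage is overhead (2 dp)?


Given: payload = 512 B, header = 14 B, trailer = 4 B
Overhead bytes = header + trailer = 14 + 4 = 18
Total frame = payload + overhead = 512 + 18 = 530
Overhead % = 18 / 530 * 100 = 3.3962% -> 3.40% (2 dp)

3.40


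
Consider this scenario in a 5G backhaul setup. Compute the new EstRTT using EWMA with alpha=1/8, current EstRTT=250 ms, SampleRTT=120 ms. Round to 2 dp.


Given: EstRTT = 250 ms, SampleRTT = 120 ms, alpha = 1/8
New EstRTT = (1 - alpha) * EstRTT + alpha * SampleRTT
(7/8) * 250 = 218.75
(1/8) * 120 = 15
New EstRTT = 218.75 + 15 = 233.75 ms -> 233.75 ms (2 dp)

233.75


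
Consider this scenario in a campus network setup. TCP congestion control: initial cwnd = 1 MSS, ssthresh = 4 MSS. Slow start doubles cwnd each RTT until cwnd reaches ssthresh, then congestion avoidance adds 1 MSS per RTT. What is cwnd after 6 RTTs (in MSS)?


RTT 0: cwnd = 1 MSS (initial)
RTT 1: cwnd = 2 MSS (slow start, doubled)
RTT 2: cwnd = 4 MSS (slow start, doubled)
RTT 3: cwnd = 5 MSS (congestion avoidance, +1)
RTT 4: cwnd = 6 MSS (congestion avoidance, +1)
RTT 5: cwnd = 7 MSS (congestion avoidance, +1)
RTT 6: cwnd = 8 MSS (congestion avoidance, +1)

8


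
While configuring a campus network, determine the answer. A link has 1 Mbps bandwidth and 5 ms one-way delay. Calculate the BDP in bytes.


Given: bandwidth = 1 Mbps, delay = 5 ms
BDP in bits = 1 * 10^6 * 5 / 1000
BDP in bits = 5000
BDP in bytes = 5000 / 8 = 625

625


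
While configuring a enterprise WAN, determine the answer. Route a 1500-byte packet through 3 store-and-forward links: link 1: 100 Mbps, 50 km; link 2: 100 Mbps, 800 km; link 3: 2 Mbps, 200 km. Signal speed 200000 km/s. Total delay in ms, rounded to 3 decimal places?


Packet = 1500 bytes = 12000 bits. Store-and-forward: sum (t_trans + t_prop) per link.
Link 1: t_trans = 12000/(100*10^6) s = 0.1200 ms; t_prop = 50/200000 s = 0.2500 ms; subtotal = 0.3700 ms
Link 2: t_trans = 12000/(100*10^6) s = 0.1200 ms; t_prop = 800/200000 s = 4.0000 ms; subtotal = 4.1200 ms
Link 3: t_trans = 12000/(2*10^6) s = 6.0000 ms; t_prop = 200/200000 s = 1.0000 ms; subtotal = 7.0000 ms
End-to-end = 0.3700 + 4.1200 + 7.0000 = 11.4900 ms -> 11.490 ms (3 dp)

11.490


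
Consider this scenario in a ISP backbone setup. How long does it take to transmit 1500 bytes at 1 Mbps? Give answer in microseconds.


Given: packet = 1500 bytes, bandwidth = 1 Mbps
Packet in bits = 1500 * 8 = 12000 bits
Bandwidth = 1 * 10^6 = 1000000 bps
Time = 12000 / 1000000 seconds
Time in us = 12000 * 10^6 / 1000000 = 12000

12000


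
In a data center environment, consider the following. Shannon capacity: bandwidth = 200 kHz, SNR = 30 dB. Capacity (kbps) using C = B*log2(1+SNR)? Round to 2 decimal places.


Given: B = 200 kHz, SNR = 30 dB
SNR linear = 10^(30/10) = 1000
1 + SNR = 1001
log2(1001) = 9.9672262588
C = 200 * 1000 * 9.9672262588 = 1993445.2518 bps
C = 1993.445252 kbps -> 1993.45 kbps (2 dp)

1993.45


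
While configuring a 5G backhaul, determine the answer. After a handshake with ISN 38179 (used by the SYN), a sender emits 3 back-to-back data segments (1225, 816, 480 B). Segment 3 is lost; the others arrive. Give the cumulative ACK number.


SYN uses sequence number 38179; first data byte = ISN + 1 = 38180.
Segment 1: SEQ = 38180, len = 1225 B, covers [38180, 39404]
Segment 2: SEQ = 39405, len = 816 B, covers [39405, 40220]
Segment 3: SEQ = 40221, len = 480 B, covers [40221, 40700] [LOST]
In-order data received: bytes [38180, 40220] (segments 1..2).
Segment 3 missing -> gap begins at byte 40221.
Cumulative ACK = next expected in-order byte = 38180 + 1225 + 816 = 40221

40221


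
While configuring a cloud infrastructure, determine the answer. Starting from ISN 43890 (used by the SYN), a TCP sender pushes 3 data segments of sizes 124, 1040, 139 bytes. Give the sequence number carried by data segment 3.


The SYN occupies sequence number ISN = 43890, so the first data byte is ISN + 1 = 43891.
SEQ of data segment i = (ISN + 1) + sum of payload sizes of segments 1..i-1.
Segment 1: SEQ = 43891, payload = 124 bytes
Segment 2: SEQ = 44015, payload = 1040 bytes
Segment 3: SEQ = 45055, payload = 139 bytes
SEQ of segment 3 = 43891 + 124 + 1040 = 45055

45055


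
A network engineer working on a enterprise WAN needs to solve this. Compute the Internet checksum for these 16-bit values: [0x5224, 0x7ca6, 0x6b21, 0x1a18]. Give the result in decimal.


Given words: [0x5224, 0x7ca6, 0x6b21, 0x1a18]
Step 1: Sum all words
Raw sum = 21028 + 31910 + 27425 + 6680 = 87043
Step 2: Fold carry: (21507 + 1) = 21508
One's complement = ~21508 & 0xFFFF = 44027

44027


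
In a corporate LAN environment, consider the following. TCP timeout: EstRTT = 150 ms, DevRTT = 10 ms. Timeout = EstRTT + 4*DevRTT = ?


Given: EstRTT = 150 ms, DevRTT = 10 ms
Timeout = EstRTT + 4 * DevRTT
4 * DevRTT = 4 * 10 = 40
Timeout = 150 + 40 = 190 ms

190


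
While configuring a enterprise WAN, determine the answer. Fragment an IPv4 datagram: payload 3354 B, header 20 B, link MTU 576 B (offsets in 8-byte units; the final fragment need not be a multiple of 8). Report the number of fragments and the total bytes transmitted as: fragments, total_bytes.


Max data per non-final fragment = floor((MTU - header)/8)*8 = floor((576 - 20)/8)*8 = floor(556/8)*8 = 552 B
Final fragment needs no 8-byte alignment: it can carry up to MTU - header = 556 B
Non-final fragments needed = ceil((payload - 556) / 552) = ceil(2798/552) = ceil(5.0688) = 6
Number of fragments = 6 + 1 = 7
Fragment sizes (data): 6 * 552 B + 42 B (last, 42 <= 556 OK)
Total bytes sent = payload + n_frags * header = 3354 + 7*20 = 3354 + 140 = 3494 B

7, 3494


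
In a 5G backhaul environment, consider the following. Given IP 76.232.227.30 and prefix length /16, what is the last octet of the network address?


Given: IP = 76.232.227.30, prefix = /16
Subnet mask = 255.255.0.0
Last octet of IP: 30
Last octet of mask: 0
Network last octet = 30 AND 0 = 0

0


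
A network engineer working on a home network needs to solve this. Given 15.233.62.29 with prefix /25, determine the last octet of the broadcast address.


Given: IP = 15.233.62.29, prefix = /25
Host bits = 32 - 25 = 7
Network last octet = 29 AND mask = 0
Host part size = 2^7 - 1 = 127
Broadcast last octet = 0 OR 127 = 127

127


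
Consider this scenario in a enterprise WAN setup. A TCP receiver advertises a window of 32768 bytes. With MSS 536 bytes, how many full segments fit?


Given: RWND = 32768 bytes, MSS = 536 bytes
Full segments = floor(RWND / MSS)
Full segments = floor(32768 / 536)
Full segments = floor(61.1343) = 61

61


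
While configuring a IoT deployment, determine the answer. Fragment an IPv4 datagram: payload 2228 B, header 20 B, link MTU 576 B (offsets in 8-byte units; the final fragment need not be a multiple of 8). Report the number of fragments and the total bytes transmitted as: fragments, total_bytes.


Max data per non-final fragment = floor((MTU - header)/8)*8 = floor((576 - 20)/8)*8 = floor(556/8)*8 = 552 B
Final fragment needs no 8-byte alignment: it can carry up to MTU - header = 556 B
Non-final fragments needed = ceil((payload - 556) / 552) = ceil(1672/552) = ceil(3.0290) = 4
Number of fragments = 4 + 1 = 5
Fragment sizes (data): 4 * 552 B + 20 B (last, 20 <= 556 OK)
Total bytes sent = payload + n_frags * header = 2228 + 5*20 = 2228 + 100 = 2328 B

5, 2328


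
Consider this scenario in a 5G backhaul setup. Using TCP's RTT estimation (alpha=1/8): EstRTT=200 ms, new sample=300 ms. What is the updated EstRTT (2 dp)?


Given: EstRTT = 200 ms, SampleRTT = 300 ms, alpha = 1/8
New EstRTT = (1 - alpha) * EstRTT + alpha * SampleRTT
(7/8) * 200 = 175
(1/8) * 300 = 37.5
New EstRTT = 175 + 37.5 = 212.5 ms -> 212.50 ms (2 dp)

212.50


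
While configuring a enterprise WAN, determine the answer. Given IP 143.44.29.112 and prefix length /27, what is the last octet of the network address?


Given: IP = 143.44.29.112, prefix = /27
Subnet mask = 255.255.255.224
Last octet of IP: 112
Last octet of mask: 224
Network last octet = 112 AND 224 = 96

96


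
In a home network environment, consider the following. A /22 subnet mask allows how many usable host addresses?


Given: subnet mask /22
Host bits = 32 - 22 = 10
Total addresses = 2^10 = 1024
Usable hosts = 1024 - 2 (network + broadcast) = 1022

1022


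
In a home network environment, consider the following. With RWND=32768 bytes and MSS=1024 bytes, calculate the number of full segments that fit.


Given: RWND = 32768 bytes, MSS = 1024 bytes
Full segments = floor(RWND / MSS)
Full segments = floor(32768 / 1024)
Full segments = floor(32.0) = 32

32


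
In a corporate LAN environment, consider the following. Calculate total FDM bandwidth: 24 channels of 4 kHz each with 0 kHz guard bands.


Given: 24 channels, 4 kHz each, guard = 0 kHz
Channel bandwidth = 24 * 4 = 96 kHz
Guard bands = 23 gaps * 0 kHz = 0 kHz
Total = 96 + 0 = 96 kHz

96


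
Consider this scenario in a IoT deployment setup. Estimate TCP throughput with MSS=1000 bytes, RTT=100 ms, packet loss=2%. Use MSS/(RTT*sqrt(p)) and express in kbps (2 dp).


Given: MSS = 1000 bytes, RTT = 100 ms, loss = 2%
RTT in seconds = 100 / 1000 = 0.1
Loss rate = 2% = 0.02
sqrt(loss) = sqrt(0.02) = 0.141421356237
Throughput (bytes/s) = 1000 / (0.1 * 0.141421356237) = 70710.6781
Throughput (kbps) = 70710.6781 * 8 / 1000 = 565.685425 -> 565.69 kbps (2 dp)

565.69


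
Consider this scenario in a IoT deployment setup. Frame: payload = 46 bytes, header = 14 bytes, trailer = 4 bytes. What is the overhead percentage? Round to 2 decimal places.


Given: payload = 46 B, header = 14 B, trailer = 4 B
Overhead bytes = header + trailer = 14 + 4 = 18
Total frame = payload + overhead = 46 + 18 = 64
Overhead % = 18 / 64 * 100 = 28.1250% -> 28.13% (2 dp)

28.13


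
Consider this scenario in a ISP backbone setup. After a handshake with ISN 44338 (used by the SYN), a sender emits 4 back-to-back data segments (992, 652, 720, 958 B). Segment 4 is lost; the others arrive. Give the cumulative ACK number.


SYN uses sequence number 44338; first data byte = ISN + 1 = 44339.
Segment 1: SEQ = 44339, len = 992 B, covers [44339, 45330]
Segment 2: SEQ = 45331, len = 652 B, covers [45331, 45982]
Segment 3: SEQ = 45983, len = 720 B, covers [45983, 46702]
Segment 4: SEQ = 46703, len = 958 B, covers [46703, 47660] [LOST]
In-order data received: bytes [44339, 46702] (segments 1..3).
Segment 4 missing -> gap begins at byte 46703.
Cumulative ACK = next expected in-order byte = 44339 + 992 + 652 + 720 = 46703

46703


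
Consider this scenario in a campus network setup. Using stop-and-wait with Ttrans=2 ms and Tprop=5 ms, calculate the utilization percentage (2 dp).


Given: Ttrans = 2 ms, Tprop = 5 ms
RTT = 2 * Tprop = 2 * 5 = 10 ms
U = Ttrans / (Ttrans + RTT)
U = 2 / (2 + 10)
U = 2 / 12 = 0.166667
U% = 16.67%

16.67


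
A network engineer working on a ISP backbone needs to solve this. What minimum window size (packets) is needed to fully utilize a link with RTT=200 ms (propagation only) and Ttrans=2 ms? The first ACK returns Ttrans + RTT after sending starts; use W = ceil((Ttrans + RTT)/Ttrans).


Given: Ttrans = 2 ms, RTT = 200 ms (= 2 * Tprop, Tprop = 100 ms)
Time until first ACK returns = Ttrans + RTT = 2 + 200 = 202 ms
Need W * Ttrans >= Ttrans + RTT  ->  W >= (Ttrans + RTT) / Ttrans
(Ttrans + RTT) / Ttrans = 202 / 2 = 101
W_min = ceil(101) = 101

101


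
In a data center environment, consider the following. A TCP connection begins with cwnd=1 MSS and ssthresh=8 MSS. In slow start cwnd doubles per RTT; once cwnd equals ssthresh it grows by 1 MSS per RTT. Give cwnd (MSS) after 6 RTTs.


RTT 0: cwnd = 1 MSS (initial)
RTT 1: cwnd = 2 MSS (slow start, doubled)
RTT 2: cwnd = 4 MSS (slow start, doubled)
RTT 3: cwnd = 8 MSS (slow start, doubled)
RTT 4: cwnd = 9 MSS (congestion avoidance, +1)
RTT 5: cwnd = 10 MSS (congestion avoidance, +1)
RTT 6: cwnd = 11 MSS (congestion avoidance, +1)

11


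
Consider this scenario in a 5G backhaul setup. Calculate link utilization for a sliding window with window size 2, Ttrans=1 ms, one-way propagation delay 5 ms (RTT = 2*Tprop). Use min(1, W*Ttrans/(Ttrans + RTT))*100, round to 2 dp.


Given: W = 2, Ttrans = 1 ms, RTT = 10 ms (= 2 * Tprop, Tprop = 5 ms)
Cycle time = Ttrans + RTT = 1 + 10 = 11 ms (first packet sent until its ACK returns)
W * Ttrans = 2 * 1 = 2 ms of sending per cycle
W * Ttrans / (Ttrans + RTT) = 2 / 11 = 0.181818
U = min(1, 0.181818) = 0.181818
U% = 18.18%

18.18


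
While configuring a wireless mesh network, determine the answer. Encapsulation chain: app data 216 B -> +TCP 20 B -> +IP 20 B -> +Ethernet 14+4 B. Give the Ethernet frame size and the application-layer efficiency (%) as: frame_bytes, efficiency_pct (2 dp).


TCP segment = 216 + 20 = 236 B
IP packet = 236 + 20 = 256 B
Ethernet frame = 256 + 14 + 4 = 274 B
Efficiency = app / frame = 216 / 274 = 0.788321 = 78.8321% -> 78.83% (2 dp)

274, 78.83


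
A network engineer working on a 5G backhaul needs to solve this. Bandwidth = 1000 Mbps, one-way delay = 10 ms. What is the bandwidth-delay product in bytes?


Given: bandwidth = 1000 Mbps, delay = 10 ms
BDP in bits = 1000 * 10^6 * 10 / 1000
BDP in bits = 10000000
BDP in bytes = 10000000 / 8 = 1250000

1250000


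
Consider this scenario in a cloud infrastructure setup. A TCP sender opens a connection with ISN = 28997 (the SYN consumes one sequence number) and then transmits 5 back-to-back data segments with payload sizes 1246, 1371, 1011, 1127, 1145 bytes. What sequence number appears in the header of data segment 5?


The SYN occupies sequence number ISN = 28997, so the first data byte is ISN + 1 = 28998.
SEQ of data segment i = (ISN + 1) + sum of payload sizes of segments 1..i-1.
Segment 1: SEQ = 28998, payload = 1246 bytes
Segment 2: SEQ = 30244, payload = 1371 bytes
Segment 3: SEQ = 31615, payload = 1011 bytes
Segment 4: SEQ = 32626, payload = 1127 bytes
Segment 5: SEQ = 33753, payload = 1145 bytes
SEQ of segment 5 = 28998 + 1246 + 1371 + 1011 + 1127 = 33753

33753


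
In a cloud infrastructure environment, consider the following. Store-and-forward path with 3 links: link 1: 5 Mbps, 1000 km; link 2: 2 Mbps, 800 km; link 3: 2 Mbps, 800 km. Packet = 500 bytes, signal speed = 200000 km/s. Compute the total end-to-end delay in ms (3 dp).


Packet = 500 bytes = 4000 bits. Store-and-forward: sum (t_trans + t_prop) per link.
Link 1: t_trans = 4000/(5*10^6) s = 0.8000 ms; t_prop = 1000/200000 s = 5.0000 ms; subtotal = 5.8000 ms
Link 2: t_trans = 4000/(2*10^6) s = 2.0000 ms; t_prop = 800/200000 s = 4.0000 ms; subtotal = 6.0000 ms
Link 3: t_trans = 4000/(2*10^6) s = 2.0000 ms; t_prop = 800/200000 s = 4.0000 ms; subtotal = 6.0000 ms
End-to-end = 5.8000 + 6.0000 + 6.0000 = 17.8000 ms -> 17.800 ms (3 dp)

17.800


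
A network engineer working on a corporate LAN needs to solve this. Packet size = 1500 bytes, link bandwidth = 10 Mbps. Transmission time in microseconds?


Given: packet = 1500 bytes, bandwidth = 10 Mbps
Packet in bits = 1500 * 8 = 12000 bits
Bandwidth = 10 * 10^6 = 10000000 bps
Time = 12000 / 10000000 seconds
Time in us = 12000 * 10^6 / 10000000 = 1200

1200


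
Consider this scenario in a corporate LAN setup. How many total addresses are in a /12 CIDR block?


Given: CIDR prefix /12
Host bits = 32 - 12 = 20
Total addresses = 2^20 = 1048576

1048576


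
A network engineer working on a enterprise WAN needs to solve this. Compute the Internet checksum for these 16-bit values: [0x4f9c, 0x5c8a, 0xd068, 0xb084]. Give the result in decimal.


Given words: [0x4f9c, 0x5c8a, 0xd068, 0xb084]
Step 1: Sum all words
Raw sum = 20380 + 23690 + 53352 + 45188 = 142610
Step 2: Fold carry: (11538 + 2) = 11540
One's complement = ~11540 & 0xFFFF = 53995

53995


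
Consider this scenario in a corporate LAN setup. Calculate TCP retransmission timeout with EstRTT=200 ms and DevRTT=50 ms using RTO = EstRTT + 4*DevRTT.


Given: EstRTT = 200 ms, DevRTT = 50 ms
Timeout = EstRTT + 4 * DevRTT
4 * DevRTT = 4 * 50 = 200
Timeout = 200 + 200 = 400 ms

400


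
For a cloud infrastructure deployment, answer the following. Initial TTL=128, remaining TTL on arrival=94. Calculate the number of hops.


Given: initial TTL = 128, received TTL = 94
Hops = initial TTL - received TTL
Hops = 128 - 94 = 34

34


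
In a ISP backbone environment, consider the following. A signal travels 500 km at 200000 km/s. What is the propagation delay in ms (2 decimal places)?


Given: distance = 500 km, speed = 200000 km/s
Delay = distance / speed = 500 / 200000 seconds
Delay in ms = 500 * 1000 / 200000
Delay = 2.5000 ms
Rounded to 2 dp = 2.50 ms

2.50


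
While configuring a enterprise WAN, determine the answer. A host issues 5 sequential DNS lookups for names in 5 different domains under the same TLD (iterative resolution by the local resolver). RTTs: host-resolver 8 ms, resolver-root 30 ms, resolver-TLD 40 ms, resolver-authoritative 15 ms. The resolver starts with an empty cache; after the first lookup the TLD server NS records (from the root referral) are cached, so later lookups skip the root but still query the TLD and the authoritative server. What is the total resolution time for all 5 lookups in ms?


Lookup 1 (cold cache): local + root + TLD + auth = 8 + 30 + 40 + 15 = 93 ms
Lookups 2..5 (TLD NS cached -> skip root; new domain -> still ask TLD and auth): local + TLD + auth = 8 + 40 + 15 = 63 ms each
Remaining 4 lookups: 4 * 63 = 252 ms
Total = 93 + 252 = 345 ms

345


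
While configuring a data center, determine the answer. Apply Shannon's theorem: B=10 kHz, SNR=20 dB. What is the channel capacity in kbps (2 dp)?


Given: B = 10 kHz, SNR = 20 dB
SNR linear = 10^(20/10) = 100
1 + SNR = 101
log2(101) = 6.6582114828
C = 10 * 1000 * 6.6582114828 = 66582.1148 bps
C = 66.582115 kbps -> 66.58 kbps (2 dp)

66.58


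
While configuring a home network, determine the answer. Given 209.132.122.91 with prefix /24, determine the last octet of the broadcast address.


Given: IP = 209.132.122.91, prefix = /24
Host bits = 32 - 24 = 8
Network last octet = 91 AND mask = 0
Host part size = 2^8 - 1 = 255
Broadcast last octet = 0 OR 255 = 255

255


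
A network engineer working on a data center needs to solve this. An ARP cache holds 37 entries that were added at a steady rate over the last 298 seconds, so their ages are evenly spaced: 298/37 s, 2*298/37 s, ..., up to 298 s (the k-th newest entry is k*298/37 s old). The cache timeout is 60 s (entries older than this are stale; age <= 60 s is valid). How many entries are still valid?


Ages are k * 298/37 s for k = 1..37 (spacing = 8.0541 s).
Entry k is valid iff k * 298/37 <= 60 iff k <= 37 * 60 / 298 = 7.4497
n_valid = floor(7.4497) = 7
(n_stale = 37 - 7 = 30)

7


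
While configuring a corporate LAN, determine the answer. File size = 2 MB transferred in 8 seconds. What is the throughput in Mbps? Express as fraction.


Given: file = 2 MB, time = 8 s
File in Mb = 2 * 8 = 16 Mb
Throughput = 16 / 8 Mbps
Throughput = 2 Mbps

2


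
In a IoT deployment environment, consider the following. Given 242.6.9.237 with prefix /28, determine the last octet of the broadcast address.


Given: IP = 242.6.9.237, prefix = /28
Host bits = 32 - 28 = 4
Network last octet = 237 AND mask = 224
Host part size = 2^4 - 1 = 15
Broadcast last octet = 224 OR 15 = 239

239


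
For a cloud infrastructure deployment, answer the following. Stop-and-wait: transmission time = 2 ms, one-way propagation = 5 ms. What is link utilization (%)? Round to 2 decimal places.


Given: Ttrans = 2 ms, Tprop = 5 ms
RTT = 2 * Tprop = 2 * 5 = 10 ms
U = Ttrans / (Ttrans + RTT)
U = 2 / (2 + 10)
U = 2 / 12 = 0.166667
U% = 16.67%

16.67


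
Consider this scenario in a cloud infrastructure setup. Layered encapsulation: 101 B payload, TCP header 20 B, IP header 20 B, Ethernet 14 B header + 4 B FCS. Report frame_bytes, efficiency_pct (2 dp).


TCP segment = 101 + 20 = 121 B
IP packet = 121 + 20 = 141 B
Ethernet frame = 141 + 14 + 4 = 159 B
Efficiency = app / frame = 101 / 159 = 0.635220 = 63.5220% -> 63.52% (2 dp)

159, 63.52


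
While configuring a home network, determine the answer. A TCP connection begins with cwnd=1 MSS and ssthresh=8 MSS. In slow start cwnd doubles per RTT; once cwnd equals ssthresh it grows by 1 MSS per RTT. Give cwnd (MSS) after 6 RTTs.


RTT 0: cwnd = 1 MSS (initial)
RTT 1: cwnd = 2 MSS (slow start, doubled)
RTT 2: cwnd = 4 MSS (slow start, doubled)
RTT 3: cwnd = 8 MSS (slow start, doubled)
RTT 4: cwnd = 9 MSS (congestion avoidance, +1)
RTT 5: cwnd = 10 MSS (congestion avoidance, +1)
RTT 6: cwnd = 11 MSS (congestion avoidance, +1)

11


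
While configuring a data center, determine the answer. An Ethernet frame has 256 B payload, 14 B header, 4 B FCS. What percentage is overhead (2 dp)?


Given: payload = 256 B, header = 14 B, trailer = 4 B
Overhead bytes = header + trailer = 14 + 4 = 18
Total frame = payload + overhead = 256 + 18 = 274
Overhead % = 18 / 274 * 100 = 6.5693% -> 6.57% (2 dp)

6.57


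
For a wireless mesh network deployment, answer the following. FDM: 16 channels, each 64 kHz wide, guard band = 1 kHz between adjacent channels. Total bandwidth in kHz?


Given: 16 channels, 64 kHz each, guard = 1 kHz
Channel bandwidth = 16 * 64 = 1024 kHz
Guard bands = 15 gaps * 1 kHz = 15 kHz
Total = 1024 + 15 = 1039 kHz

1039


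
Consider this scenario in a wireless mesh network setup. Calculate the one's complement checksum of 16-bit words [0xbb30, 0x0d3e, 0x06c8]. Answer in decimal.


Given words: [0xbb30, 0x0d3e, 0x06c8]
Step 1: Sum all words
Raw sum = 47920 + 3390 + 1736 = 53046
One's complement = ~53046 & 0xFFFF = 12489

12489


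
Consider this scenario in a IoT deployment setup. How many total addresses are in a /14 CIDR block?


Given: CIDR prefix /14
Host bits = 32 - 14 = 18
Total addresses = 2^18 = 262144

262144


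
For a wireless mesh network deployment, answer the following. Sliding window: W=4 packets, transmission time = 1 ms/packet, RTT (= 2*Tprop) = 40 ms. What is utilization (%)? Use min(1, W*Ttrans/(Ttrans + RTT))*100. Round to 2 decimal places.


Given: W = 4, Ttrans = 1 ms, RTT = 40 ms (= 2 * Tprop, Tprop = 20 ms)
Cycle time = Ttrans + RTT = 1 + 40 = 41 ms (first packet sent until its ACK returns)
W * Ttrans = 4 * 1 = 4 ms of sending per cycle
W * Ttrans / (Ttrans + RTT) = 4 / 41 = 0.097561
U = min(1, 0.097561) = 0.097561
U% = 9.76%

9.76


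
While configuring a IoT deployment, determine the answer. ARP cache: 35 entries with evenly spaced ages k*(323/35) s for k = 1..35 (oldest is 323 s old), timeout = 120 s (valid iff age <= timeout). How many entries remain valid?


Ages are k * 323/35 s for k = 1..35 (spacing = 9.2286 s).
Entry k is valid iff k * 323/35 <= 120 iff k <= 35 * 120 / 323 = 13.0031
n_valid = floor(13.0031) = 13
(n_stale = 35 - 13 = 22)

13


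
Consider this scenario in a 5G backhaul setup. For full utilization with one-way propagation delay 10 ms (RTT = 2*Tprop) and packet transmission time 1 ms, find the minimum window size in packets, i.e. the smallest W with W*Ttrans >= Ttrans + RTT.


Given: Ttrans = 1 ms, RTT = 20 ms (= 2 * Tprop, Tprop = 10 ms)
Time until first ACK returns = Ttrans + RTT = 1 + 20 = 21 ms
Need W * Ttrans >= Ttrans + RTT  ->  W >= (Ttrans + RTT) / Ttrans
(Ttrans + RTT) / Ttrans = 21 / 1 = 21
W_min = ceil(21) = 21

21


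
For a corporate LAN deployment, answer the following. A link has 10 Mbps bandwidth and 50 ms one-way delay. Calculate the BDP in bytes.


Given: bandwidth = 10 Mbps, delay = 50 ms
BDP in bits = 10 * 10^6 * 50 / 1000
BDP in bits = 500000
BDP in bytes = 500000 / 8 = 62500

62500


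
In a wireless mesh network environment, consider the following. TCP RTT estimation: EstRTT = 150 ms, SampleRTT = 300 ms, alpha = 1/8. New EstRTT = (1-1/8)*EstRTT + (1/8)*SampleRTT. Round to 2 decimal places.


Given: EstRTT = 150 ms, SampleRTT = 300 ms, alpha = 1/8
New EstRTT = (1 - alpha) * EstRTT + alpha * SampleRTT
(7/8) * 150 = 131.25
(1/8) * 300 = 37.5
New EstRTT = 131.25 + 37.5 = 168.75 ms -> 168.75 ms (2 dp)

168.75


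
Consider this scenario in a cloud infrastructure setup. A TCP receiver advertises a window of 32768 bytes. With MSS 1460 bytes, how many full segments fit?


Given: RWND = 32768 bytes, MSS = 1460 bytes
Full segments = floor(RWND / MSS)
Full segments = floor(32768 / 1460)
Full segments = floor(22.4438) = 22

22


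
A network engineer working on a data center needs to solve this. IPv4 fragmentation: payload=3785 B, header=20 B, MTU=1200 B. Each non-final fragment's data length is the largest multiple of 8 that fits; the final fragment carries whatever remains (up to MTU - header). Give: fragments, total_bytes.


Max data per non-final fragment = floor((MTU - header)/8)*8 = floor((1200 - 20)/8)*8 = floor(1180/8)*8 = 1176 B
Final fragment needs no 8-byte alignment: it can carry up to MTU - header = 1180 B
Non-final fragments needed = ceil((payload - 1180) / 1176) = ceil(2605/1176) = ceil(2.2151) = 3
Number of fragments = 3 + 1 = 4
Fragment sizes (data): 3 * 1176 B + 257 B (last, 257 <= 1180 OK)
Total bytes sent = payload + n_frags * header = 3785 + 4*20 = 3785 + 80 = 3865 B

4, 3865


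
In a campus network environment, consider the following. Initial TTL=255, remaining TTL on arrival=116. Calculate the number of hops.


Given: initial TTL = 255, received TTL = 116
Hops = initial TTL - received TTL
Hops = 255 - 116 = 139

139


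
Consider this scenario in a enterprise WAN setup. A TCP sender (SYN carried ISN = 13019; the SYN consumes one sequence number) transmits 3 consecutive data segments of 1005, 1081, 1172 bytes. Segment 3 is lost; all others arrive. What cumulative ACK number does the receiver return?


SYN uses sequence number 13019; first data byte = ISN + 1 = 13020.
Segment 1: SEQ = 13020, len = 1005 B, covers [13020, 14024]
Segment 2: SEQ = 14025, len = 1081 B, covers [14025, 15105]
Segment 3: SEQ = 15106, len = 1172 B, covers [15106, 16277] [LOST]
In-order data received: bytes [13020, 15105] (segments 1..2).
Segment 3 missing -> gap begins at byte 15106.
Cumulative ACK = next expected in-order byte = 13020 + 1005 + 1081 = 15106

15106


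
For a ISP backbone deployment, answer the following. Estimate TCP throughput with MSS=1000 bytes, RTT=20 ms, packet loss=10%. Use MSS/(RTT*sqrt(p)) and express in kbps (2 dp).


Given: MSS = 1000 bytes, RTT = 20 ms, loss = 10%
RTT in seconds = 20 / 1000 = 0.02
Loss rate = 10% = 0.1
sqrt(loss) = sqrt(0.1) = 0.316227766017
Throughput (bytes/s) = 1000 / (0.02 * 0.316227766017) = 158113.8830
Throughput (kbps) = 158113.8830 * 8 / 1000 = 1264.911064 -> 1264.91 kbps (2 dp)

1264.91


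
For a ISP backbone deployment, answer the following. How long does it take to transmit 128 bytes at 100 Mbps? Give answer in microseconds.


Given: packet = 128 bytes, bandwidth = 100 Mbps
Packet in bits = 128 * 8 = 1024 bits
Bandwidth = 100 * 10^6 = 100000000 bps
Time = 1024 / 100000000 seconds
Time in us = 1024 * 10^6 / 100000000 = 10.24

10.24


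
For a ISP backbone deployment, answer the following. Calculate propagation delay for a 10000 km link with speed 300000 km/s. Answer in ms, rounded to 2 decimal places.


Given: distance = 10000 km, speed = 300000 km/s
Delay = distance / speed = 10000 / 300000 seconds
Delay in ms = 10000 * 1000 / 300000
Delay = 33.3333 ms
Rounded to 2 dp = 33.33 ms

33.33


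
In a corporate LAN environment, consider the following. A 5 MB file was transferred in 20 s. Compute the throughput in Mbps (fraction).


Given: file = 5 MB, time = 20 s
File in Mb = 5 * 8 = 40 Mb
Throughput = 40 / 20 Mbps
Throughput = 2 Mbps

2


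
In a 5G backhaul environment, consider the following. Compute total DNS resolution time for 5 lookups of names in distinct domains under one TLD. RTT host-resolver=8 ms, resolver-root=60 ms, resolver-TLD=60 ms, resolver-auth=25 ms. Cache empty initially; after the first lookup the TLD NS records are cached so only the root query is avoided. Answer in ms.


Lookup 1 (cold cache): local + root + TLD + auth = 8 + 60 + 60 + 25 = 153 ms
Lookups 2..5 (TLD NS cached -> skip root; new domain -> still ask TLD and auth): local + TLD + auth = 8 + 60 + 25 = 93 ms each
Remaining 4 lookups: 4 * 93 = 372 ms
Total = 153 + 372 = 525 ms

525


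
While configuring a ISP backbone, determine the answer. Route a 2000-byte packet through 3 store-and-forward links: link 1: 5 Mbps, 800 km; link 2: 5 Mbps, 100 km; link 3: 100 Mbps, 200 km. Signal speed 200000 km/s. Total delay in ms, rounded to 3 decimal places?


Packet = 2000 bytes = 16000 bits. Store-and-forward: sum (t_trans + t_prop) per link.
Link 1: t_trans = 16000/(5*10^6) s = 3.2000 ms; t_prop = 800/200000 s = 4.0000 ms; subtotal = 7.2000 ms
Link 2: t_trans = 16000/(5*10^6) s = 3.2000 ms; t_prop = 100/200000 s = 0.5000 ms; subtotal = 3.7000 ms
Link 3: t_trans = 16000/(100*10^6) s = 0.1600 ms; t_prop = 200/200000 s = 1.0000 ms; subtotal = 1.1600 ms
End-to-end = 7.2000 + 3.7000 + 1.1600 = 12.0600 ms -> 12.060 ms (3 dp)

12.060


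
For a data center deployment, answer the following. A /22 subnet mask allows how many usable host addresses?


Given: subnet mask /22
Host bits = 32 - 22 = 10
Total addresses = 2^10 = 1024
Usable hosts = 1024 - 2 (network + broadcast) = 1022

1022


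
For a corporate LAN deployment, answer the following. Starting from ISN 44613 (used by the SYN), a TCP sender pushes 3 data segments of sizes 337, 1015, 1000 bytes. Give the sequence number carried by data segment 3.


The SYN occupies sequence number ISN = 44613, so the first data byte is ISN + 1 = 44614.
SEQ of data segment i = (ISN + 1) + sum of payload sizes of segments 1..i-1.
Segment 1: SEQ = 44614, payload = 337 bytes
Segment 2: SEQ = 44951, payload = 1015 bytes
Segment 3: SEQ = 45966, payload = 1000 bytes
SEQ of segment 3 = 44614 + 337 + 1015 = 45966

45966


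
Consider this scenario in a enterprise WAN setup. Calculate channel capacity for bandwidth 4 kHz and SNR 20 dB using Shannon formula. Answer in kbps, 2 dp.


Given: B = 4 kHz, SNR = 20 dB
SNR linear = 10^(20/10) = 100
1 + SNR = 101
log2(101) = 6.6582114828
C = 4 * 1000 * 6.6582114828 = 26632.8459 bps
C = 26.632846 kbps -> 26.63 kbps (2 dp)

26.63


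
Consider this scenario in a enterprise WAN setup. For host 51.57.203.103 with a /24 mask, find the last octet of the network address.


Given: IP = 51.57.203.103, prefix = /24
Subnet mask = 255.255.255.0
Last octet of IP: 103
Last octet of mask: 0
Network last octet = 103 AND 0 = 0

0


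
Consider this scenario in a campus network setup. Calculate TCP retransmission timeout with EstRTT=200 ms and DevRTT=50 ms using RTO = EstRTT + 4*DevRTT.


Given: EstRTT = 200 ms, DevRTT = 50 ms
Timeout = EstRTT + 4 * DevRTT
4 * DevRTT = 4 * 50 = 200
Timeout = 200 + 200 = 400 ms

400


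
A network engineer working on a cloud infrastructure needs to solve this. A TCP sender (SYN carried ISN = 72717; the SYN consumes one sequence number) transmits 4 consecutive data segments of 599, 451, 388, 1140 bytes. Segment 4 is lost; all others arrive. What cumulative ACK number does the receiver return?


SYN uses sequence number 72717; first data byte = ISN + 1 = 72718.
Segment 1: SEQ = 72718, len = 599 B, covers [72718, 73316]
Segment 2: SEQ = 73317, len = 451 B, covers [73317, 73767]
Segment 3: SEQ = 73768, len = 388 B, covers [73768, 74155]
Segment 4: SEQ = 74156, len = 1140 B, covers [74156, 75295] [LOST]
In-order data received: bytes [72718, 74155] (segments 1..3).
Segment 4 missing -> gap begins at byte 74156.
Cumulative ACK = next expected in-order byte = 72718 + 599 + 451 + 388 = 74156

74156
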